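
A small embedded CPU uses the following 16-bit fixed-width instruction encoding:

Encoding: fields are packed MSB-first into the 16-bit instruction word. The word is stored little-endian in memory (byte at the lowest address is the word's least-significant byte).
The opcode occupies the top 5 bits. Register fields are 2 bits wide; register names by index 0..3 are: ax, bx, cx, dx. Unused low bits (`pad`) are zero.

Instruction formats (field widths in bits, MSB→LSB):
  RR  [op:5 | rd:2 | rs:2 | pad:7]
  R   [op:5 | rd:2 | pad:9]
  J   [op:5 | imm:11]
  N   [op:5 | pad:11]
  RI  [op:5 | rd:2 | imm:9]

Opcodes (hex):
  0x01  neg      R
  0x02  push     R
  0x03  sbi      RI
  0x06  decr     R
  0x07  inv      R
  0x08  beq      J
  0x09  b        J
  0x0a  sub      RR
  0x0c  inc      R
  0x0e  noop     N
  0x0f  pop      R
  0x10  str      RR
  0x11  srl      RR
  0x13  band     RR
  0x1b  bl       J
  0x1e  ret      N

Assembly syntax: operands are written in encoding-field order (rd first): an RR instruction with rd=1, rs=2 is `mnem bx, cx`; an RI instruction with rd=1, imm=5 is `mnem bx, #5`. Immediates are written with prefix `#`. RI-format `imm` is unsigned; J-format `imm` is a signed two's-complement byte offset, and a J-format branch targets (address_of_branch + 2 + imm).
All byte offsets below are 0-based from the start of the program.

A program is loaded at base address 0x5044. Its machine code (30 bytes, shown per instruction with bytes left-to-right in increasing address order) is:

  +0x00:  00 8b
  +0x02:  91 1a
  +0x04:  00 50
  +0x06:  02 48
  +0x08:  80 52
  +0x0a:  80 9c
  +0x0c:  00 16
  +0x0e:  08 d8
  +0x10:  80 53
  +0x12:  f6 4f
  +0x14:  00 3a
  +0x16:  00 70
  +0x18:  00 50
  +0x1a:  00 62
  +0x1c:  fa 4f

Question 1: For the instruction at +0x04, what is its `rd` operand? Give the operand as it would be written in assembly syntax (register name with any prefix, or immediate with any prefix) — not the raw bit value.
@+04  little-endian(00 50) = 0x5000
  opcode bits[15:11]=0xa: sub/RR
  [10:9] rd=0 = ax
  [8:7] rs=0 = ax

ax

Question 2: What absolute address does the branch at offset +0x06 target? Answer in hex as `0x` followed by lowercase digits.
@+06  little-endian(02 48) = 0x4802
  top 5b → 0x9 → b [J]
  imm: (w>>0)&0x7ff=0x2 → #2
  target = base 0x5044 + off 0x06 + 2 + imm 2 = 0x504e

0x504e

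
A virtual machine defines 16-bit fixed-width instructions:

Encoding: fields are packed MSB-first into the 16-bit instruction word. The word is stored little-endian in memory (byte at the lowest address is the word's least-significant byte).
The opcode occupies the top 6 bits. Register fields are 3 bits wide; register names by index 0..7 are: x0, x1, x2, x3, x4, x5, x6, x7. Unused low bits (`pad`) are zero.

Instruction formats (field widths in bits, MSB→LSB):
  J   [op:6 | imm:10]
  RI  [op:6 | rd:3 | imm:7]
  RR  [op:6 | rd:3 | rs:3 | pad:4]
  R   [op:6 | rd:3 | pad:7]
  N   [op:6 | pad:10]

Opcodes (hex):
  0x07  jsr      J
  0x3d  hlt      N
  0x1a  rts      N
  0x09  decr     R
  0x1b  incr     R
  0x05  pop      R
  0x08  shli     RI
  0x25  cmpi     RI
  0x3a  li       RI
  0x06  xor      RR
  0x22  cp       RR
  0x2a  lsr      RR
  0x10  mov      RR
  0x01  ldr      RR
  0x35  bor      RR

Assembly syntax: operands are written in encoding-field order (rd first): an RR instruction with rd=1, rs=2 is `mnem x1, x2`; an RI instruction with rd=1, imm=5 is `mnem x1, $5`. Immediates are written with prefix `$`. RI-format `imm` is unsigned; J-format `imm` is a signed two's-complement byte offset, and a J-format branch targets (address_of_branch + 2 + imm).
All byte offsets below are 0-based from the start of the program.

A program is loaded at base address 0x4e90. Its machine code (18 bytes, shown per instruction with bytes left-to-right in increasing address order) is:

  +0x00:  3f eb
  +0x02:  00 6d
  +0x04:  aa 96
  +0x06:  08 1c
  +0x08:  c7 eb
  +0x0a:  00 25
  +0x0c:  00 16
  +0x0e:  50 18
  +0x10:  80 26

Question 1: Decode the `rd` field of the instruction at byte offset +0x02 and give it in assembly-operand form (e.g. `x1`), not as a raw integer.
off 0x02: read 00 6d as little → 0x6d00
  top 6b → 0x1b → incr [R]
  rd@[9:7]=0x2 ⇒ x2

x2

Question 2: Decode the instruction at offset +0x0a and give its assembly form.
decr x2

+0x0a: 00 25 ⇒ word 0x2500 (little)
  opcode bits[15:10]=0x9: decr/R
  rd: (w>>7)&0x7=0x2 → x2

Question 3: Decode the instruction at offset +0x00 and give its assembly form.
off 0x00: read 3f eb as little → 0xeb3f
  op=0xeb3f>>10=0x3a ⇒ li (RI)
  [9:7] rd=6 = x6
  [6:0] imm=63 = $63

li x6, $63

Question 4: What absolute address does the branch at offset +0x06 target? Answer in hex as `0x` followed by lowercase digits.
0x4ea0

@+06  little-endian(08 1c) = 0x1c08
  opcode bits[15:10]=0x7: jsr/J
  imm@[9:0]=0x8 ⇒ $8
  target = base 0x4e90 + off 0x06 + 2 + imm 8 = 0x4ea0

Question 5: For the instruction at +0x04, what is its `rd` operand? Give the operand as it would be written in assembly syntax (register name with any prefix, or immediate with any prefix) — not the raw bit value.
[04] aa 96 → 0x96aa
  top 6b → 0x25 → cmpi [RI]
  rd: (w>>7)&0x7=0x5 → x5
  imm: (w>>0)&0x7f=0x2a → $42

x5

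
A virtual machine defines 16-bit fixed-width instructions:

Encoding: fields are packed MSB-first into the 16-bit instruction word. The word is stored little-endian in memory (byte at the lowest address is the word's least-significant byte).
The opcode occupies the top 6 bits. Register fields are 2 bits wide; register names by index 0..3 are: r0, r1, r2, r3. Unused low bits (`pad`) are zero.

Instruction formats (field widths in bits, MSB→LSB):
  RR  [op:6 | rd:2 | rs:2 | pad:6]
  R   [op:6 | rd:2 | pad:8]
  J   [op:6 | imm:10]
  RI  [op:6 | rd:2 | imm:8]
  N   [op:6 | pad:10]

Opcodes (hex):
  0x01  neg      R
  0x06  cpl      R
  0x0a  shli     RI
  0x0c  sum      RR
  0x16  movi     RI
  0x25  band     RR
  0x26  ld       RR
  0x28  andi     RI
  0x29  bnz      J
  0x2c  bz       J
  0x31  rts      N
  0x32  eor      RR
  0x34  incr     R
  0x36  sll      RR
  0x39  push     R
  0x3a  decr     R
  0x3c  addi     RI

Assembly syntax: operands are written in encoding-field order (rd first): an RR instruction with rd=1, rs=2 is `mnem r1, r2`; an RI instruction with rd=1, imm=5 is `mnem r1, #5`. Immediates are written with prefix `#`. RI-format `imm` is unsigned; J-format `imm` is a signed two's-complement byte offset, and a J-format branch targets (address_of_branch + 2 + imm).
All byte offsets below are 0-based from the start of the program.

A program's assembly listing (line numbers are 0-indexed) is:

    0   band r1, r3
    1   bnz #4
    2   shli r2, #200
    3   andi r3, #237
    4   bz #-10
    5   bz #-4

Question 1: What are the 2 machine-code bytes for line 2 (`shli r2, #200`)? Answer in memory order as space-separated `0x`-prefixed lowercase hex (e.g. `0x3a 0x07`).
0xc8 0x2a

L2: shli op=0xa:6|rd=2:2|imm=200:8 ⇒ 0x2ac8 ⇒ little c8 2a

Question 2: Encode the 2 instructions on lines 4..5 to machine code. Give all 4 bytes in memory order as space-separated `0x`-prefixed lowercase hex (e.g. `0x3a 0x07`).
line 4 (bz): pack op=0x2c:6|imm=-10:10 = 0xb3f6; little→ f6 b3
line 5 (bz): pack op=0x2c:6|imm=-4:10 = 0xb3fc; little→ fc b3

0xf6 0xb3 0xfc 0xb3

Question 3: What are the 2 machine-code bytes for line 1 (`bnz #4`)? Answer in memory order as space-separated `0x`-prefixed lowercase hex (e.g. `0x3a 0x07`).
0x04 0xa4

1. bnz fields op=0x29:6|imm=4:10 → word a404h → 04 a4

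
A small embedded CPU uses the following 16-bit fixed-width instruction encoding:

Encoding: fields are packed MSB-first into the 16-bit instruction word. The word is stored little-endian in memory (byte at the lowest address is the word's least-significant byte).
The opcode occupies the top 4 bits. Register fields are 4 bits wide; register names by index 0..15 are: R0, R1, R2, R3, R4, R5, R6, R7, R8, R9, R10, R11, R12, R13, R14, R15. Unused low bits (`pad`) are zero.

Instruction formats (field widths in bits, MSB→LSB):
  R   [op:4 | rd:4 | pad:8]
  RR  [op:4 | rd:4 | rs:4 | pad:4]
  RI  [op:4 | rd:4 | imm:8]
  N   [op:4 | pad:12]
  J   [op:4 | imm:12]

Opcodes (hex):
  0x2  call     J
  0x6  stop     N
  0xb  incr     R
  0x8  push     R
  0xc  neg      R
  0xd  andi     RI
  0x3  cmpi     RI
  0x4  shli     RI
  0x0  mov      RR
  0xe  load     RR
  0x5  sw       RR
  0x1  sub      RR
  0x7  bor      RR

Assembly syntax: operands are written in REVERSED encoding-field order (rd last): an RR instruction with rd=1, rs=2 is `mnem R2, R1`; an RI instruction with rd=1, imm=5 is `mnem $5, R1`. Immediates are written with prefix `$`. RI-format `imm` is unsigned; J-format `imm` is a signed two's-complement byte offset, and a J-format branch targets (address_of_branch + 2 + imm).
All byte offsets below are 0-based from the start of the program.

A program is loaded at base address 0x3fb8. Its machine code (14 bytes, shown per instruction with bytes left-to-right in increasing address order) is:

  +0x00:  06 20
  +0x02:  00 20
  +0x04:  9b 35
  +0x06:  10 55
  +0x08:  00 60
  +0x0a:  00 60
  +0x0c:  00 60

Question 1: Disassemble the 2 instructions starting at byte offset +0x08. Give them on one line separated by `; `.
stop; stop

+0x08: 00 60 ⇒ word 0x6000 (little)
  op=0x6000>>12=0x6 ⇒ stop (N)
+0x0a: 00 60 ⇒ word 0x6000 (little)
  op=0x6000>>12=0x6 ⇒ stop (N)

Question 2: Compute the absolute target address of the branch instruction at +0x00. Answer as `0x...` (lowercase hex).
0x3fc0

off 0x00: read 06 20 as little → 0x2006
  op=0x2006>>12=0x2 ⇒ call (J)
  imm: (w>>0)&0xfff=0x6 → $6
  target = base 0x3fb8 + off 0x00 + 2 + imm 6 = 0x3fc0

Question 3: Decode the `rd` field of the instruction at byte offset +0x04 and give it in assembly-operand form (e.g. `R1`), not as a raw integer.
R5

[04] 9b 35 → 0x359b
  opcode bits[15:12]=0x3: cmpi/RI
  rd: (w>>8)&0xf=0x5 → R5
  imm: (w>>0)&0xff=0x9b → $155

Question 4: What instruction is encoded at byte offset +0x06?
@+06  little-endian(10 55) = 0x5510
  opcode bits[15:12]=0x5: sw/RR
  rd: (w>>8)&0xf=0x5 → R5
  rs: (w>>4)&0xf=0x1 → R1

sw R1, R5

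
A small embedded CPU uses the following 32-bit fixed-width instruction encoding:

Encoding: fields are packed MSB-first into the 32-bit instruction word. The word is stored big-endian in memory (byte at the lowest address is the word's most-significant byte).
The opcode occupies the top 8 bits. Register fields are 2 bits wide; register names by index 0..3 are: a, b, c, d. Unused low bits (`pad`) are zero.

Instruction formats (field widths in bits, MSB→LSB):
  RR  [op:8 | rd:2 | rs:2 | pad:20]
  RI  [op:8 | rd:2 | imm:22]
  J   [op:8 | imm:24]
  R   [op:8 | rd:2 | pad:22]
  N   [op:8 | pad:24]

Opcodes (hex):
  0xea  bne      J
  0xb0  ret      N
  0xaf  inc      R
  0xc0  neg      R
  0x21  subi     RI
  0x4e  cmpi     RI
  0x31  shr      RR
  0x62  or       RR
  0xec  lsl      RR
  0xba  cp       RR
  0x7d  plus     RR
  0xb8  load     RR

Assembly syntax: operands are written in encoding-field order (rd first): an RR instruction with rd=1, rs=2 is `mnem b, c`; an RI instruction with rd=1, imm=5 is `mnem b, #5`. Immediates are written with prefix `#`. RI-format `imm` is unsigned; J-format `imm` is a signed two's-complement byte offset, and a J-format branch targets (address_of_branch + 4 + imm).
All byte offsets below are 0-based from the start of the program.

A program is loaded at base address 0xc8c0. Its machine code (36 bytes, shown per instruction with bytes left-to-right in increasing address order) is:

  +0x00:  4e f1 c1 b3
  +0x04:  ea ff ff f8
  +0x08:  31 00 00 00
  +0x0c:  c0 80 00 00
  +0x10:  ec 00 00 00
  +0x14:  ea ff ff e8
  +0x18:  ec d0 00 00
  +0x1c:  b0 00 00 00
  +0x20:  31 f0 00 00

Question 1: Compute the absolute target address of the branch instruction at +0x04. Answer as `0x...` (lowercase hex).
0xc8c0

@+04  big-endian(ea ff ff f8) = 0xeafffff8
  opcode bits[31:24]=0xea: bne/J
  [23:0] imm=16777208 (s24→-8) = #-8
  target = base 0xc8c0 + off 0x04 + 4 + imm -8 = 0xc8c0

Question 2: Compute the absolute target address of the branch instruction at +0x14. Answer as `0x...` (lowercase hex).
+0x14: ea ff ff e8 ⇒ word 0xeaffffe8 (big)
  top 8b → 0xea → bne [J]
  imm: (w>>0)&0xffffff=0xffffe8 (s24→-24) → #-24
  target = base 0xc8c0 + off 0x14 + 4 + imm -24 = 0xc8c0

0xc8c0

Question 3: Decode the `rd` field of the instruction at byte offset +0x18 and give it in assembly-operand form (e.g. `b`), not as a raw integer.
d

@+18  big-endian(ec d0 00 00) = 0xecd00000
  opcode bits[31:24]=0xec: lsl/RR
  rd: (w>>22)&0x3=0x3 → d
  rs: (w>>20)&0x3=0x1 → b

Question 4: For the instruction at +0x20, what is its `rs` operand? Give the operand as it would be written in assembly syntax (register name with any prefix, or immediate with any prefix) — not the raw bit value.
d

+0x20: 31 f0 00 00 ⇒ word 0x31f00000 (big)
  op=0x31f00000>>24=0x31 ⇒ shr (RR)
  rd: (w>>22)&0x3=0x3 → d
  rs: (w>>20)&0x3=0x3 → d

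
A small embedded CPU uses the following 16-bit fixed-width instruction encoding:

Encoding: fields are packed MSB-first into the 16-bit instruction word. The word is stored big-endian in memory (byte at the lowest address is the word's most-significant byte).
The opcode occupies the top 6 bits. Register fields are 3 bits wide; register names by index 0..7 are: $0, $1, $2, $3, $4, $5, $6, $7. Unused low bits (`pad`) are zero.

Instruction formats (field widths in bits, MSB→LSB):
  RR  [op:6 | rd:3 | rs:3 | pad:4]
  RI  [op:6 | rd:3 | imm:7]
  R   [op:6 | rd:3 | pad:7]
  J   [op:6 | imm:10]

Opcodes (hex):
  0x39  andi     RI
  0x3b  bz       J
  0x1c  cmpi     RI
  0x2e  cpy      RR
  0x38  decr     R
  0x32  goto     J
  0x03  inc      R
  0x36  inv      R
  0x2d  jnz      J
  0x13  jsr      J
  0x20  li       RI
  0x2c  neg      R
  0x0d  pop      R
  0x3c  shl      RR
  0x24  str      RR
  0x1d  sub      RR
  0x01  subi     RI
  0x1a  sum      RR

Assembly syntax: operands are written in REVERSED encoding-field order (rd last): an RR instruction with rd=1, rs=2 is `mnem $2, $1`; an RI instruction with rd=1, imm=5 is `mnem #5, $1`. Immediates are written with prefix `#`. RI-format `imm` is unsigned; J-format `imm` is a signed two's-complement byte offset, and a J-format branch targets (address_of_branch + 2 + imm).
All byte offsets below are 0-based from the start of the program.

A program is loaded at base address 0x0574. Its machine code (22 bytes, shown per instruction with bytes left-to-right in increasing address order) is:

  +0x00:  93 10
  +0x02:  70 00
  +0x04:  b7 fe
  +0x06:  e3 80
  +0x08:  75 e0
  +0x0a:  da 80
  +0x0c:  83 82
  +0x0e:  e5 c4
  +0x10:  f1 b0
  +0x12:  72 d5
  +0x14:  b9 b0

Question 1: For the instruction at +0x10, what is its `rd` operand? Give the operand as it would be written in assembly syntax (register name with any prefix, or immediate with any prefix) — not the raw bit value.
@+10  big-endian(f1 b0) = 0xf1b0
  top 6b → 0x3c → shl [RR]
  rd: (w>>7)&0x7=0x3 → $3
  rs: (w>>4)&0x7=0x3 → $3

$3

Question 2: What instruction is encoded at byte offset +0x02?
off 0x02: read 70 00 as big → 0x7000
  op=0x7000>>10=0x1c ⇒ cmpi (RI)
  rd: (w>>7)&0x7=0x0 → $0
  imm: (w>>0)&0x7f=0x0 → #0

cmpi #0, $0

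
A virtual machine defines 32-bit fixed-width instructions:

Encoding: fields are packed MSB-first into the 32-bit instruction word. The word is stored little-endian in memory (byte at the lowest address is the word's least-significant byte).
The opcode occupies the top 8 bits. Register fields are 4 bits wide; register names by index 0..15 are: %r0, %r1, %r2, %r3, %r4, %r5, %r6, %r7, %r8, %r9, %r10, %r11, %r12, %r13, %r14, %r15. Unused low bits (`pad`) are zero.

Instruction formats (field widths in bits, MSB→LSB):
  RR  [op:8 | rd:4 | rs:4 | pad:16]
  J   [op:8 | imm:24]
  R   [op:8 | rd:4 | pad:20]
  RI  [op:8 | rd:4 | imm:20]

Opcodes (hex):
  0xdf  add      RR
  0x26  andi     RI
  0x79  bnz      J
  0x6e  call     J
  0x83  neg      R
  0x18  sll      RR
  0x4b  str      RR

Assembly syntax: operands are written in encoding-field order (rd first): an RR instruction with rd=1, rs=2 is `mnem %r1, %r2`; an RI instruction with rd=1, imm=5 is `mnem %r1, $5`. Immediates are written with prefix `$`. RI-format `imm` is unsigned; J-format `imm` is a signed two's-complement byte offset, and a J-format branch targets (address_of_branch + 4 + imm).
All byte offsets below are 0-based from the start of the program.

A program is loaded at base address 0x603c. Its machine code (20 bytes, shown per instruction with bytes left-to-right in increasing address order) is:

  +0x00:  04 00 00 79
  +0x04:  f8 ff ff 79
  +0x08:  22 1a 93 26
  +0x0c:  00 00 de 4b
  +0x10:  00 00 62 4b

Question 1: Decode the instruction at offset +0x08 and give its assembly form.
[08] 22 1a 93 26 → 0x26931a22
  top 8b → 0x26 → andi [RI]
  [23:20] rd=9 = %r9
  [19:0] imm=203298 = $203298

andi %r9, $203298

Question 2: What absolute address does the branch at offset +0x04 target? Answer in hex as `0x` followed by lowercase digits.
off 0x04: read f8 ff ff 79 as little → 0x79fffff8
  opcode bits[31:24]=0x79: bnz/J
  [23:0] imm=16777208 (s24→-8) = $-8
  target = base 0x603c + off 0x04 + 4 + imm -8 = 0x603c

0x603c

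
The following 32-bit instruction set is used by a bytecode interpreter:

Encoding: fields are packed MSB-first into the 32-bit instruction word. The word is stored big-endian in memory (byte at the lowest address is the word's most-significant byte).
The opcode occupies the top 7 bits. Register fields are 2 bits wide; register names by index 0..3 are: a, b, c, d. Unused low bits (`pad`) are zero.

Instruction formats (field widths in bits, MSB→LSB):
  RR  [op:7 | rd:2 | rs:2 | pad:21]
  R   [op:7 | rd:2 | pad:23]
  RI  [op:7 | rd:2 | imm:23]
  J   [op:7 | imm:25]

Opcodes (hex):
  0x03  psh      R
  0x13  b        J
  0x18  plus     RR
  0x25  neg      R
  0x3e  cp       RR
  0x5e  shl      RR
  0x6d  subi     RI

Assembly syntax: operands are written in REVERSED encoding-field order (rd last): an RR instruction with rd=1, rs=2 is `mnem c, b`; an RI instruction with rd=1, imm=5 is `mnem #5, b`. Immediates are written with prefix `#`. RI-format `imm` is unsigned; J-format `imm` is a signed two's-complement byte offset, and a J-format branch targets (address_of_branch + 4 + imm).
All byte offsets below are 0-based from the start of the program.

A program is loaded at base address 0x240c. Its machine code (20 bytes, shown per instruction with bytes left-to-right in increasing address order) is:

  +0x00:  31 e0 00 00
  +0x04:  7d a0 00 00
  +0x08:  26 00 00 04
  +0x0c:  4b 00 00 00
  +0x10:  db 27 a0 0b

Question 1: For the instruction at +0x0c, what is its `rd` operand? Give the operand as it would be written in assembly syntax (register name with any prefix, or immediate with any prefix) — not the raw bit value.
+0x0c: 4b 00 00 00 ⇒ word 0x4b000000 (big)
  opcode bits[31:25]=0x25: neg/R
  [24:23] rd=2 = c

c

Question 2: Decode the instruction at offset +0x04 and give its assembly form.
cp b, d

off 0x04: read 7d a0 00 00 as big → 0x7da00000
  opcode bits[31:25]=0x3e: cp/RR
  rd@[24:23]=0x3 ⇒ d
  rs@[22:21]=0x1 ⇒ b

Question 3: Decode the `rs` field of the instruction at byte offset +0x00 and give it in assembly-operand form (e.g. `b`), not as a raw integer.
d

[00] 31 e0 00 00 → 0x31e00000
  op=0x31e00000>>25=0x18 ⇒ plus (RR)
  [24:23] rd=3 = d
  [22:21] rs=3 = d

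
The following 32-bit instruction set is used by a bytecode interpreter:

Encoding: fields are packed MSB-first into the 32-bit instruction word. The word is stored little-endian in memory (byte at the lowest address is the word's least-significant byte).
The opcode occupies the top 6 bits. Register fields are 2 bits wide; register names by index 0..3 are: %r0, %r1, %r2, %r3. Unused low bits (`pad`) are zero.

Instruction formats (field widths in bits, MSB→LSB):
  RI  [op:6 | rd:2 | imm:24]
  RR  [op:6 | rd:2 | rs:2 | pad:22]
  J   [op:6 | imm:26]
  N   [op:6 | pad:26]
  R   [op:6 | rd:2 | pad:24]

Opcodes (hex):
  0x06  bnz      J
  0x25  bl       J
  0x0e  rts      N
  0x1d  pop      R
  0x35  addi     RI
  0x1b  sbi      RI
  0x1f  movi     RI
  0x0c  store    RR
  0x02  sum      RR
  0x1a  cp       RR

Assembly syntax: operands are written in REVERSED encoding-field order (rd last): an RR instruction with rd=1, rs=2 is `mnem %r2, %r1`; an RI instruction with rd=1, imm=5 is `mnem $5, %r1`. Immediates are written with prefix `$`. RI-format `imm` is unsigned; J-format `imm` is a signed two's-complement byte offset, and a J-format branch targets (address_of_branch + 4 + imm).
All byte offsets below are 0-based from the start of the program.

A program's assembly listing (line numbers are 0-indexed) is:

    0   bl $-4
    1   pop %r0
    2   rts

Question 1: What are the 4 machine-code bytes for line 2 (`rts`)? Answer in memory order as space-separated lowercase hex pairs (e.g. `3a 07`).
line 2 (rts): pack op=0xe:6|pad=0:26 = 0x38000000; little→ 00 00 00 38

00 00 00 38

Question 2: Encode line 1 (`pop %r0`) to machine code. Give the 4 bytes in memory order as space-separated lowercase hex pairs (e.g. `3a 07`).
1. pop fields op=0x1d:6|rd=0:2|pad=0:24 → word 74000000h → 00 00 00 74

00 00 00 74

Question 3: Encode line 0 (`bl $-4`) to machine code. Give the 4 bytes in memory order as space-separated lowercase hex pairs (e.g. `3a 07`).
fc ff ff 97

line 0 (bl): pack op=0x25:6|imm=-4:26 = 0x97fffffc; little→ fc ff ff 97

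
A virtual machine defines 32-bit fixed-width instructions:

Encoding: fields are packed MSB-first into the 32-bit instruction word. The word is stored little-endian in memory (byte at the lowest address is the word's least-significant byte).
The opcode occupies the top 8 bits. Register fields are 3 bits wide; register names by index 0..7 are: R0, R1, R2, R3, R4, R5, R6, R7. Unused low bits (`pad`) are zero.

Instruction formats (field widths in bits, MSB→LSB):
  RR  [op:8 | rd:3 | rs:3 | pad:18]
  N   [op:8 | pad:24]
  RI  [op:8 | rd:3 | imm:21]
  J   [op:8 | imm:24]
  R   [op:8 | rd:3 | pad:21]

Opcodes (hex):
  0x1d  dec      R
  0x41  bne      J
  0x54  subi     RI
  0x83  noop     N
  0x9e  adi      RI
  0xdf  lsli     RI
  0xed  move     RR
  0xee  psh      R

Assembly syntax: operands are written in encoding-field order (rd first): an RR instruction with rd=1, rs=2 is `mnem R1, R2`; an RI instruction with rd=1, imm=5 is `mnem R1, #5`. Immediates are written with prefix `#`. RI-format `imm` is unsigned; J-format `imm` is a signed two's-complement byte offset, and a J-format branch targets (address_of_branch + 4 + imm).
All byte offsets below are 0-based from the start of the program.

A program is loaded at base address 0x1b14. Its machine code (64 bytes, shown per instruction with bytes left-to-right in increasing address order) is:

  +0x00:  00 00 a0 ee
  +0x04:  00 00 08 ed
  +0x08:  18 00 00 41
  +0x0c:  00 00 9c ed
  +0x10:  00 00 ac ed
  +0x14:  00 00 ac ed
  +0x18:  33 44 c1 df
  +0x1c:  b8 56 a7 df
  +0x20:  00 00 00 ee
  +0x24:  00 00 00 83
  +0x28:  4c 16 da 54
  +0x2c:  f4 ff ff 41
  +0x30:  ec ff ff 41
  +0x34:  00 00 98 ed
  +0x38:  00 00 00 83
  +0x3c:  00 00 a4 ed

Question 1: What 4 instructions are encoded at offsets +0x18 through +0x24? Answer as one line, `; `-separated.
lsli R6, #82995; lsli R5, #480952; psh R0; noop

+0x18: 33 44 c1 df ⇒ word 0xdfc14433 (little)
  opcode bits[31:24]=0xdf: lsli/RI
  rd@[23:21]=0x6 ⇒ R6
  imm@[20:0]=0x14433 ⇒ #82995
+0x1c: b8 56 a7 df ⇒ word 0xdfa756b8 (little)
  opcode bits[31:24]=0xdf: lsli/RI
  rd@[23:21]=0x5 ⇒ R5
  imm@[20:0]=0x756b8 ⇒ #480952
+0x20: 00 00 00 ee ⇒ word 0xee000000 (little)
  opcode bits[31:24]=0xee: psh/R
  rd@[23:21]=0x0 ⇒ R0
+0x24: 00 00 00 83 ⇒ word 0x83000000 (little)
  opcode bits[31:24]=0x83: noop/N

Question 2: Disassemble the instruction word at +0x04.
off 0x04: read 00 00 08 ed as little → 0xed080000
  opcode bits[31:24]=0xed: move/RR
  rd: (w>>21)&0x7=0x0 → R0
  rs: (w>>18)&0x7=0x2 → R2

move R0, R2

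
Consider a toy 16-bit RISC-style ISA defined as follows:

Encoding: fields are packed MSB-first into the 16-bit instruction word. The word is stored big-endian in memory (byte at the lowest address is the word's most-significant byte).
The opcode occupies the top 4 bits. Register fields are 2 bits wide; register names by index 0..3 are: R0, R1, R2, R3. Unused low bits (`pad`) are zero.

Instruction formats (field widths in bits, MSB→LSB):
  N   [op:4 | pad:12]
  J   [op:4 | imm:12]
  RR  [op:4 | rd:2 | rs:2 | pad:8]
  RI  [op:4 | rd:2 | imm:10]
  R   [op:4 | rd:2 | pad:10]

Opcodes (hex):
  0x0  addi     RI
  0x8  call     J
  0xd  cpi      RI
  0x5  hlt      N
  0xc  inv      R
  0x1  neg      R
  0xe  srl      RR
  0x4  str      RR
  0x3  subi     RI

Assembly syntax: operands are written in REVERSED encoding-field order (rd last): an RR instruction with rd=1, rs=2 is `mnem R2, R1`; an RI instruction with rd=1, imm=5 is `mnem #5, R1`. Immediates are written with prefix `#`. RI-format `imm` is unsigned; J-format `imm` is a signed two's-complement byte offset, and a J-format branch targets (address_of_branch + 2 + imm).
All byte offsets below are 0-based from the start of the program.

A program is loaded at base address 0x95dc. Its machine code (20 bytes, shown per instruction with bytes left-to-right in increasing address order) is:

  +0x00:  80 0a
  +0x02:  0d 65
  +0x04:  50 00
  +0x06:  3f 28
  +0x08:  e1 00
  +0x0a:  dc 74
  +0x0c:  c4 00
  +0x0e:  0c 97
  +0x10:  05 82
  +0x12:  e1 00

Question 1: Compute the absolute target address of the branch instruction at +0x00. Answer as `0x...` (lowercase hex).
0x95e8

off 0x00: read 80 0a as big → 0x800a
  opcode bits[15:12]=0x8: call/J
  [11:0] imm=10 = #10
  target = base 0x95dc + off 0x00 + 2 + imm 10 = 0x95e8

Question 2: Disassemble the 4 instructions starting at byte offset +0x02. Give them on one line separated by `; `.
addi #357, R3; hlt; subi #808, R3; srl R1, R0

@+02  big-endian(0d 65) = 0x0d65
  opcode bits[15:12]=0x0: addi/RI
  rd: (w>>10)&0x3=0x3 → R3
  imm: (w>>0)&0x3ff=0x165 → #357
@+04  big-endian(50 00) = 0x5000
  opcode bits[15:12]=0x5: hlt/N
@+06  big-endian(3f 28) = 0x3f28
  opcode bits[15:12]=0x3: subi/RI
  rd: (w>>10)&0x3=0x3 → R3
  imm: (w>>0)&0x3ff=0x328 → #808
@+08  big-endian(e1 00) = 0xe100
  opcode bits[15:12]=0xe: srl/RR
  rd: (w>>10)&0x3=0x0 → R0
  rs: (w>>8)&0x3=0x1 → R1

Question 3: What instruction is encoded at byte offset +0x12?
+0x12: e1 00 ⇒ word 0xe100 (big)
  op=0xe100>>12=0xe ⇒ srl (RR)
  rd: (w>>10)&0x3=0x0 → R0
  rs: (w>>8)&0x3=0x1 → R1

srl R1, R0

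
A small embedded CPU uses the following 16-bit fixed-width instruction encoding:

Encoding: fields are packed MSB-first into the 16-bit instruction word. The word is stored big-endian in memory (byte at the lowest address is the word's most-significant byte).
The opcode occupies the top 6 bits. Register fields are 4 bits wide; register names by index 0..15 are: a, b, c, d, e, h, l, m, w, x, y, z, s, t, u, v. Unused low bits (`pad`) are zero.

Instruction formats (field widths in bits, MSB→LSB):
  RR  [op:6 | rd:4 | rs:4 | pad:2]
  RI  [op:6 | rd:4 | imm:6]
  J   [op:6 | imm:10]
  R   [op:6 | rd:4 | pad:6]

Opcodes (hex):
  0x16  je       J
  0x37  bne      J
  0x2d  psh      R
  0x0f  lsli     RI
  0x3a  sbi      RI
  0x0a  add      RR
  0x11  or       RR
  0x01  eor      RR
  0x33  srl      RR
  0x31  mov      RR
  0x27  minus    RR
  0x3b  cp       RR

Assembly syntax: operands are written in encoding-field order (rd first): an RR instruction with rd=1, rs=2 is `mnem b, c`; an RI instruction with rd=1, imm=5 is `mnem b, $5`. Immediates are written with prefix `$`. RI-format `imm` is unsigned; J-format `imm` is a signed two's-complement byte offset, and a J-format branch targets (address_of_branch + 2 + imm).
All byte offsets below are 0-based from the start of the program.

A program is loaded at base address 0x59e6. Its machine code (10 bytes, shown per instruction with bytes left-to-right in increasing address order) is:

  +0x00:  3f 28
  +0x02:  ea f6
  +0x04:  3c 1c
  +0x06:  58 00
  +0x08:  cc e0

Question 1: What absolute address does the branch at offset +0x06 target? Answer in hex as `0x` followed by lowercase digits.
0x59ee

@+06  big-endian(58 00) = 0x5800
  top 6b → 0x16 → je [J]
  imm@[9:0]=0x0 ⇒ $0
  target = base 0x59e6 + off 0x06 + 2 + imm 0 = 0x59ee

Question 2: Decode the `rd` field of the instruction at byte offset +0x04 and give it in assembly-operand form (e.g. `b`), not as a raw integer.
[04] 3c 1c → 0x3c1c
  opcode bits[15:10]=0xf: lsli/RI
  rd: (w>>6)&0xf=0x0 → a
  imm: (w>>0)&0x3f=0x1c → $28

a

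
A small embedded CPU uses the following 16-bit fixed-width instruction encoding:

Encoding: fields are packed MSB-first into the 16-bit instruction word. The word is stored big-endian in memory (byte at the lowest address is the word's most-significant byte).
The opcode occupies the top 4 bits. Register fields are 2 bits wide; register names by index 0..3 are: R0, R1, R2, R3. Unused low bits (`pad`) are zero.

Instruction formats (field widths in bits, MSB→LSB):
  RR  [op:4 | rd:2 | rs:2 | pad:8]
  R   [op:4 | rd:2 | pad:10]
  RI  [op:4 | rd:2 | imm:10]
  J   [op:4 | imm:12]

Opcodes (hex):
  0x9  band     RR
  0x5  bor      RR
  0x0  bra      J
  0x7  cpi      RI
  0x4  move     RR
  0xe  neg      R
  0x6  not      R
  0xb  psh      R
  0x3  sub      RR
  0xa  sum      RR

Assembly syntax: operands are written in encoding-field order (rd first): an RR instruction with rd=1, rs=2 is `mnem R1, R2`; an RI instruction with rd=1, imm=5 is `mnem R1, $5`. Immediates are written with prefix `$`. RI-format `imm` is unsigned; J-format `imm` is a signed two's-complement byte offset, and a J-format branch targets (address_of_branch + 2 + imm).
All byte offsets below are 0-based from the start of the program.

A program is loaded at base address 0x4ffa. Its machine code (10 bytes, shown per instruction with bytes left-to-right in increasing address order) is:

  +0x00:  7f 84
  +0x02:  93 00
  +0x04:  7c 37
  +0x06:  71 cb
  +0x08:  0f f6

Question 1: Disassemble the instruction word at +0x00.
cpi R3, $900

@+00  big-endian(7f 84) = 0x7f84
  top 4b → 0x7 → cpi [RI]
  [11:10] rd=3 = R3
  [9:0] imm=900 = $900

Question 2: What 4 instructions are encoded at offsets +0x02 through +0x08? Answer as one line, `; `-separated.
band R0, R3; cpi R3, $55; cpi R0, $459; bra $-10

+0x02: 93 00 ⇒ word 0x9300 (big)
  opcode bits[15:12]=0x9: band/RR
  rd: (w>>10)&0x3=0x0 → R0
  rs: (w>>8)&0x3=0x3 → R3
+0x04: 7c 37 ⇒ word 0x7c37 (big)
  opcode bits[15:12]=0x7: cpi/RI
  rd: (w>>10)&0x3=0x3 → R3
  imm: (w>>0)&0x3ff=0x37 → $55
+0x06: 71 cb ⇒ word 0x71cb (big)
  opcode bits[15:12]=0x7: cpi/RI
  rd: (w>>10)&0x3=0x0 → R0
  imm: (w>>0)&0x3ff=0x1cb → $459
+0x08: 0f f6 ⇒ word 0x0ff6 (big)
  opcode bits[15:12]=0x0: bra/J
  imm: (w>>0)&0xfff=0xff6 (s12→-10) → $-10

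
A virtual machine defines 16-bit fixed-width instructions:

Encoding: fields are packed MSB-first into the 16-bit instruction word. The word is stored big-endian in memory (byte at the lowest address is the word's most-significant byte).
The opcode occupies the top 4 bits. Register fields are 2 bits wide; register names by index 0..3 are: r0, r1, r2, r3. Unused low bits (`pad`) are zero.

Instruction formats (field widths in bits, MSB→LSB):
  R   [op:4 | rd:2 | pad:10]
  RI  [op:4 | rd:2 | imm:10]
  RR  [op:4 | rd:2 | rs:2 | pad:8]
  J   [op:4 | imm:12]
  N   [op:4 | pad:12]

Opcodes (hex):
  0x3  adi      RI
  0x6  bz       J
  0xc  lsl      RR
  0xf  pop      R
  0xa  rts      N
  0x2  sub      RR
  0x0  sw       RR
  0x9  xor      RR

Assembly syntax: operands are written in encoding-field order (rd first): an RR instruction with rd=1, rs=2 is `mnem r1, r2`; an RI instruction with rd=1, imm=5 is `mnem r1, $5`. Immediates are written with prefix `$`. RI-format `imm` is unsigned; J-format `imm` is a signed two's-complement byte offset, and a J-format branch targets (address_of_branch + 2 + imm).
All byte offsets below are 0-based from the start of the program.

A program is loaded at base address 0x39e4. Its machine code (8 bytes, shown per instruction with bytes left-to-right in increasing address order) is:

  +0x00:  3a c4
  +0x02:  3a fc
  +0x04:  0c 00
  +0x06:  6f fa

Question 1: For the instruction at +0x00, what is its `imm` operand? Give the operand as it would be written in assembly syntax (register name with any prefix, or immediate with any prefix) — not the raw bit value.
$708

+0x00: 3a c4 ⇒ word 0x3ac4 (big)
  op=0x3ac4>>12=0x3 ⇒ adi (RI)
  rd@[11:10]=0x2 ⇒ r2
  imm@[9:0]=0x2c4 ⇒ $708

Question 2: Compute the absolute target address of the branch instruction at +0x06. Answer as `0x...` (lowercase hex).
0x39e6

@+06  big-endian(6f fa) = 0x6ffa
  op=0x6ffa>>12=0x6 ⇒ bz (J)
  [11:0] imm=4090 (s12→-6) = $-6
  target = base 0x39e4 + off 0x06 + 2 + imm -6 = 0x39e6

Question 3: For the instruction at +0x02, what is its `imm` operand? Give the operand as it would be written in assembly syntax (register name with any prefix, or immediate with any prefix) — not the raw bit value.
[02] 3a fc → 0x3afc
  op=0x3afc>>12=0x3 ⇒ adi (RI)
  rd@[11:10]=0x2 ⇒ r2
  imm@[9:0]=0x2fc ⇒ $764

$764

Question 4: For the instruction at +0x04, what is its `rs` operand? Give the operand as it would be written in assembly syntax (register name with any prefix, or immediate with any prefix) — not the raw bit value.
r0

[04] 0c 00 → 0x0c00
  top 4b → 0x0 → sw [RR]
  [11:10] rd=3 = r3
  [9:8] rs=0 = r0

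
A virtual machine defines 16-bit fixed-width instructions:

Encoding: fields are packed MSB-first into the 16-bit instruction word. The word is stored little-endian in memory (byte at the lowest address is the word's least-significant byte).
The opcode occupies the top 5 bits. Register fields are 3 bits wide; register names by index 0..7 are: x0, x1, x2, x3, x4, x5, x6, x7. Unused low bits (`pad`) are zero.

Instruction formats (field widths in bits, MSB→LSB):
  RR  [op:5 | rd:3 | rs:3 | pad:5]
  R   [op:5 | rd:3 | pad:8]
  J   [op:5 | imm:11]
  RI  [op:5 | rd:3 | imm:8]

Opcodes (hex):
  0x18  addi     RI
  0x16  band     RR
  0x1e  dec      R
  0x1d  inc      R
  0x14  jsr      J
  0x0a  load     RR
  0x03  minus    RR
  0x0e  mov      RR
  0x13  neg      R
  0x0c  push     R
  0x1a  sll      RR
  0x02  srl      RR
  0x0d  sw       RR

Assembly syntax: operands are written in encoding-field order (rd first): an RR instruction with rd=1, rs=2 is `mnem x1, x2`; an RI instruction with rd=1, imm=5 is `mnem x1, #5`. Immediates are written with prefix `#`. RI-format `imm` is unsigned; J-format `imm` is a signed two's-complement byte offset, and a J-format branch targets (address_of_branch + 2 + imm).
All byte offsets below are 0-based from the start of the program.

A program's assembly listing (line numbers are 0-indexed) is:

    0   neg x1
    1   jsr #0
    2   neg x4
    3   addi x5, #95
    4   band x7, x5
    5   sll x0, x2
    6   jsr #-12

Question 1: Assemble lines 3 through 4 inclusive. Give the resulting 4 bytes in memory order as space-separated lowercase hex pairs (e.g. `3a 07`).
5f c5 a0 b7

L3: addi op=0x18:5|rd=5:3|imm=95:8 ⇒ 0xc55f ⇒ little 5f c5
L4: band op=0x16:5|rd=7:3|rs=5:3|pad=0:5 ⇒ 0xb7a0 ⇒ little a0 b7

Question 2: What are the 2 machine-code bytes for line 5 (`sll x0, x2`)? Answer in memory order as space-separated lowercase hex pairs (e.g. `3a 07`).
40 d0

L5: sll op=0x1a:5|rd=0:3|rs=2:3|pad=0:5 ⇒ 0xd040 ⇒ little 40 d0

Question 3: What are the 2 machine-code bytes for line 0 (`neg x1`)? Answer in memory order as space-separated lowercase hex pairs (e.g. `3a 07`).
00 99

L0: neg op=0x13:5|rd=1:3|pad=0:8 ⇒ 0x9900 ⇒ little 00 99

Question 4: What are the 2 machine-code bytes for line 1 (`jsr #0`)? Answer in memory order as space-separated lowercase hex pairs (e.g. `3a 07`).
1. jsr fields op=0x14:5|imm=0:11 → word a000h → 00 a0

00 a0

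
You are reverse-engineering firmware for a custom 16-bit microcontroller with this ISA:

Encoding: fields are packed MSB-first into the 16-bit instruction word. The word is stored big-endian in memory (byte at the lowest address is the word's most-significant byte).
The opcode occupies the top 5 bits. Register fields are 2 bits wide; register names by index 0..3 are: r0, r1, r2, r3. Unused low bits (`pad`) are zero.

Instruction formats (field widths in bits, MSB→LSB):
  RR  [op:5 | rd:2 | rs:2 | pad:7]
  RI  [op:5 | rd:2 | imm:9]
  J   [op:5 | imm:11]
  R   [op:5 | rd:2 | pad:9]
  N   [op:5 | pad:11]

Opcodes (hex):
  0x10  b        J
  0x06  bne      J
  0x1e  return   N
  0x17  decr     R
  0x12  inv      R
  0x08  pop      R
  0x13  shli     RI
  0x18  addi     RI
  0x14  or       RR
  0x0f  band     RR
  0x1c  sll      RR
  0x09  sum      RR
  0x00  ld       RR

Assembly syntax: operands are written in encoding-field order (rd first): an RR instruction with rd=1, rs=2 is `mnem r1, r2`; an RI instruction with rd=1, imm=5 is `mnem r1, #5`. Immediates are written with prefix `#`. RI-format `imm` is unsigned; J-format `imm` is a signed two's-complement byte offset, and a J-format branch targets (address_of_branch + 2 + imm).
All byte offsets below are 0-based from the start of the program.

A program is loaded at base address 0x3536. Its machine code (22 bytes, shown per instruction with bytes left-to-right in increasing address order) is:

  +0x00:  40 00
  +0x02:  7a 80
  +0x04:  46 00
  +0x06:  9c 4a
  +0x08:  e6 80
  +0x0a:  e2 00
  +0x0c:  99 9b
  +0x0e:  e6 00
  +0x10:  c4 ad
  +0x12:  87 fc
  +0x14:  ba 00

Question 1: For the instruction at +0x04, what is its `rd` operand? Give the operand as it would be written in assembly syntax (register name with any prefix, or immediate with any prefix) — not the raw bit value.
@+04  big-endian(46 00) = 0x4600
  op=0x4600>>11=0x8 ⇒ pop (R)
  [10:9] rd=3 = r3

r3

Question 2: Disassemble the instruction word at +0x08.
sll r3, r1

@+08  big-endian(e6 80) = 0xe680
  op=0xe680>>11=0x1c ⇒ sll (RR)
  [10:9] rd=3 = r3
  [8:7] rs=1 = r1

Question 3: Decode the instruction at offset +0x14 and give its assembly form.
decr r1

@+14  big-endian(ba 00) = 0xba00
  opcode bits[15:11]=0x17: decr/R
  rd: (w>>9)&0x3=0x1 → r1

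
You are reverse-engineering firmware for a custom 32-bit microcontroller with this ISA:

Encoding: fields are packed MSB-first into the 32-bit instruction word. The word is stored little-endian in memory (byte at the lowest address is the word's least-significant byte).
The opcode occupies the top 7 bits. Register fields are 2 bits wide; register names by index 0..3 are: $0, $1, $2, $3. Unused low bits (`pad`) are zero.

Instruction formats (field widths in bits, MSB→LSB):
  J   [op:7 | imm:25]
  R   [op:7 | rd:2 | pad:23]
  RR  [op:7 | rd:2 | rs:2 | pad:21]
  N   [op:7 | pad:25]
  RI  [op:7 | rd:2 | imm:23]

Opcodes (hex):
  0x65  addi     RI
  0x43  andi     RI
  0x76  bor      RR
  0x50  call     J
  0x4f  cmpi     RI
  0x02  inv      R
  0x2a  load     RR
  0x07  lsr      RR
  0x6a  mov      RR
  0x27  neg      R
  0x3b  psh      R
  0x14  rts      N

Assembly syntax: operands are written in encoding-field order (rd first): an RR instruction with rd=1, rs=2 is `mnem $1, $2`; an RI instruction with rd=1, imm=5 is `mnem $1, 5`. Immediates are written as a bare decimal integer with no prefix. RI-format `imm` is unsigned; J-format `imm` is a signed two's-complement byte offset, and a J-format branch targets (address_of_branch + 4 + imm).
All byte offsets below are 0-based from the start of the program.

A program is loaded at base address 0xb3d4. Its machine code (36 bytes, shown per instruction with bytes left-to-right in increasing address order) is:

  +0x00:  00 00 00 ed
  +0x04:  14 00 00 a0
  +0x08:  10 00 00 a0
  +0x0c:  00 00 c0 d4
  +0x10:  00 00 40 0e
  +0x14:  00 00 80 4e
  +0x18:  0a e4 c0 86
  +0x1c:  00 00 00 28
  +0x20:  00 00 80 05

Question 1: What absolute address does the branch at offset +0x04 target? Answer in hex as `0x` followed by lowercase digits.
off 0x04: read 14 00 00 a0 as little → 0xa0000014
  top 7b → 0x50 → call [J]
  imm@[24:0]=0x14 ⇒ 20
  target = base 0xb3d4 + off 0x04 + 4 + imm 20 = 0xb3f0

0xb3f0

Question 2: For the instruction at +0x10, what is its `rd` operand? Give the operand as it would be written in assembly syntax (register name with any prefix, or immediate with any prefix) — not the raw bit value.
off 0x10: read 00 00 40 0e as little → 0x0e400000
  op=0x0e400000>>25=0x7 ⇒ lsr (RR)
  rd@[24:23]=0x0 ⇒ $0
  rs@[22:21]=0x2 ⇒ $2

$0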